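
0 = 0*7952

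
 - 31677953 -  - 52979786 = 21301833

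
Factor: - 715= - 5^1 * 11^1 * 13^1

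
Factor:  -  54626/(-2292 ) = 143/6 = 2^(-1)*3^ ( -1 )*11^1*13^1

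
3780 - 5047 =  -1267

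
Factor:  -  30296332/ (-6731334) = 15148166/3365667=2^1*3^( - 2)*11^1*109^1*6317^1 *373963^( - 1)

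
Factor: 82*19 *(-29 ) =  - 2^1*19^1*29^1 * 41^1 = -45182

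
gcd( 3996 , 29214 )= 54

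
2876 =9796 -6920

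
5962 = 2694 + 3268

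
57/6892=57/6892 = 0.01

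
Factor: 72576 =2^7 *3^4*7^1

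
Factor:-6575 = -5^2 * 263^1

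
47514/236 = 23757/118 =201.33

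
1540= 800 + 740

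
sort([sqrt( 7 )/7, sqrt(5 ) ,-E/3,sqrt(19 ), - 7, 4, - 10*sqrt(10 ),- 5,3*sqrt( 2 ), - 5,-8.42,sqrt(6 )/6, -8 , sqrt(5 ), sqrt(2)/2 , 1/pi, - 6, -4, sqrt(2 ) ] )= [ - 10*sqrt(10 ) , -8.42, - 8, - 7 ,-6, - 5,-5, - 4  , - E/3, 1/pi, sqrt(7 )/7,  sqrt( 6) /6,  sqrt(2 )/2,sqrt(2 ),sqrt( 5 ), sqrt( 5 ), 4,  3*sqrt(2),sqrt( 19)] 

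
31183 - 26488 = 4695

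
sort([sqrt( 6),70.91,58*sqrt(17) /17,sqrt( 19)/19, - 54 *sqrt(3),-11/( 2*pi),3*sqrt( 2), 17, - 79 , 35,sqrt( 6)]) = [ - 54 * sqrt( 3), - 79, - 11/( 2 * pi),sqrt ( 19)/19, sqrt( 6),sqrt( 6), 3 * sqrt( 2) , 58*sqrt( 17)/17,17,35,70.91]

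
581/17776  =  581/17776 = 0.03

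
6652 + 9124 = 15776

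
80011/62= 1290+1/2= 1290.50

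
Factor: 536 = 2^3*67^1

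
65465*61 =3993365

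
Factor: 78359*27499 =2154794141 = 107^1 * 127^1*257^1*617^1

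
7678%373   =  218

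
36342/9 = 4038 = 4038.00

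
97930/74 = 48965/37  =  1323.38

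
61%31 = 30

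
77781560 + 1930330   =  79711890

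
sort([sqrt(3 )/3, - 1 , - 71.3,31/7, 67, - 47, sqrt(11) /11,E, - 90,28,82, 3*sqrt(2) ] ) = [  -  90, - 71.3,-47, - 1,sqrt(11) /11, sqrt( 3 ) /3,E,3* sqrt( 2), 31/7,28, 67 , 82]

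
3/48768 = 1/16256 = 0.00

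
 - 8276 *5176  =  -42836576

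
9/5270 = 9/5270 =0.00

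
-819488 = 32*( -25609) 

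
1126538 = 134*8407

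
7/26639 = 7/26639 =0.00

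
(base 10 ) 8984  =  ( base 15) 29DE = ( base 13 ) 4121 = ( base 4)2030120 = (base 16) 2318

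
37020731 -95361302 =- 58340571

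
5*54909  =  274545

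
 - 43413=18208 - 61621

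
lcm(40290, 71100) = 1208700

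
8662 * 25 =216550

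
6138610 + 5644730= 11783340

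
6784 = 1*6784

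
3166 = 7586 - 4420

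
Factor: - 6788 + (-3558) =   -  10346 = - 2^1 *7^1*739^1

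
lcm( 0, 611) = 0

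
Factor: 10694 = 2^1  *  5347^1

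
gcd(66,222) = 6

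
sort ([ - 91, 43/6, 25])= [ - 91, 43/6, 25]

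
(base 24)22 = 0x32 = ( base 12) 42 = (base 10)50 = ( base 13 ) 3B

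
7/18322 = 7/18322  =  0.00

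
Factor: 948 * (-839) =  - 795372  =  - 2^2  *  3^1*79^1*839^1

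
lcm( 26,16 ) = 208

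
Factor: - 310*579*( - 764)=137130360 = 2^3*3^1*5^1*31^1*191^1*193^1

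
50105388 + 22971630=73077018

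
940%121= 93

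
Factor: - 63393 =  - 3^1 * 11^1*17^1*113^1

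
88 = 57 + 31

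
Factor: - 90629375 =- 5^4*145007^1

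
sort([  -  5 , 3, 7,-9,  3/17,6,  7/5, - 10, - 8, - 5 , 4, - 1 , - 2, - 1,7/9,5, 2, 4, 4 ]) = [ -10, - 9, - 8, - 5, - 5, - 2,-1, - 1, 3/17,  7/9,7/5, 2, 3, 4,  4,4, 5, 6,7 ] 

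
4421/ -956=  - 4421/956 = - 4.62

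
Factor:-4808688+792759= - 3^1*647^1* 2069^1 =- 4015929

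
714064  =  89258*8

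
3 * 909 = 2727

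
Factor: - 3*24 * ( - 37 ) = 2^3*3^2*37^1 = 2664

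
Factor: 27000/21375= 24/19  =  2^3*3^1 * 19^( - 1)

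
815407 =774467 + 40940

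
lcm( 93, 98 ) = 9114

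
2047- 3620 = -1573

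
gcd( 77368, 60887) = 1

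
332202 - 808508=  - 476306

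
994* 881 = 875714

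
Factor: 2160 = 2^4*3^3*5^1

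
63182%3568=2526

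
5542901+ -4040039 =1502862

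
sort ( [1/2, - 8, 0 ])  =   [ - 8, 0, 1/2] 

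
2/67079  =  2/67079 = 0.00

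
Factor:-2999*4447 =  - 2999^1 * 4447^1 = -13336553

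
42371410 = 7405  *5722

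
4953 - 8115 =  - 3162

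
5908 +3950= 9858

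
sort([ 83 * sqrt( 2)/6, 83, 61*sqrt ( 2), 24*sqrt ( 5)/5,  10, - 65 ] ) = [ - 65,10 , 24  *sqrt( 5)/5, 83*sqrt( 2)/6, 83,  61*sqrt( 2) ]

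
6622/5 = 1324 + 2/5 = 1324.40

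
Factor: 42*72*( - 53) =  - 160272 = - 2^4 *3^3*7^1*53^1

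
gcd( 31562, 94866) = 2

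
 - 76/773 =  - 1+697/773 = -0.10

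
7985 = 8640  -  655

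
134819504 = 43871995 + 90947509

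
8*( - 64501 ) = -516008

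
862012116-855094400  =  6917716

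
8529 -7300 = 1229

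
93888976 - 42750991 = 51137985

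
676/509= 676/509 = 1.33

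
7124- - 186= 7310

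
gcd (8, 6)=2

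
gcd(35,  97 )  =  1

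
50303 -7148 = 43155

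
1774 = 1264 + 510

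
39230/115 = 7846/23=341.13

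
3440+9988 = 13428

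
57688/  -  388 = -149 + 31/97 = - 148.68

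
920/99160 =23/2479 = 0.01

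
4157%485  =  277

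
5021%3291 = 1730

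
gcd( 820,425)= 5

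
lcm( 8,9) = 72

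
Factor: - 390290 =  - 2^1 *5^1 *31^1*1259^1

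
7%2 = 1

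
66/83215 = 6/7565  =  0.00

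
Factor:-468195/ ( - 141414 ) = 2^( - 1 )*5^1*7^2*37^( - 1) = 245/74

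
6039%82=53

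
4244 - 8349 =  - 4105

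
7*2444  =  17108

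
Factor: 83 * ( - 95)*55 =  - 433675 = - 5^2*11^1* 19^1*83^1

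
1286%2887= 1286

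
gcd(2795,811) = 1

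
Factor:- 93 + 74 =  - 19^1 =- 19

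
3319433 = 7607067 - 4287634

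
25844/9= 2871 + 5/9 = 2871.56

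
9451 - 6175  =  3276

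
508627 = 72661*7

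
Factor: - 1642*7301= -11988242 = - 2^1*7^2*149^1*821^1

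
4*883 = 3532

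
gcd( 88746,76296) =6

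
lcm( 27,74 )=1998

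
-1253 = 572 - 1825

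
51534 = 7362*7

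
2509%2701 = 2509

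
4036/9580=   1009/2395= 0.42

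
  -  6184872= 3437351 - 9622223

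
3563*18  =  64134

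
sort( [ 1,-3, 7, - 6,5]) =[ - 6 , - 3,1,5, 7 ]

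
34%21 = 13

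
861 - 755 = 106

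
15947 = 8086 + 7861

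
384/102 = 64/17 = 3.76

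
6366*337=2145342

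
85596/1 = 85596 = 85596.00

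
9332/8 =2333/2 = 1166.50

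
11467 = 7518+3949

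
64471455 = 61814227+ 2657228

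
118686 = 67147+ 51539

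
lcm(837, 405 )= 12555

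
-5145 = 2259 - 7404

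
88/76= 22/19 = 1.16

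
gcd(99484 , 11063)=1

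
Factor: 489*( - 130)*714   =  -45388980= - 2^2 * 3^2*5^1*7^1* 13^1 * 17^1*163^1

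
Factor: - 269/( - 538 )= 1/2 = 2^( - 1 ) 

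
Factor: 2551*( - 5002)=-12760102 = - 2^1*41^1 * 61^1 * 2551^1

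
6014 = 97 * 62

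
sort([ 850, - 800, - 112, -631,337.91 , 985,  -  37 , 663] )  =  [-800, - 631,-112,-37 , 337.91,663, 850,985 ]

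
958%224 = 62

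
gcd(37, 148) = 37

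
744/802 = 372/401 = 0.93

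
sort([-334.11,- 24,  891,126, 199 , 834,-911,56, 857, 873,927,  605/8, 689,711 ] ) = [ -911, - 334.11,-24 , 56,605/8, 126,199,689  ,  711 , 834, 857,873,891,927 ]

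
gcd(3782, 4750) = 2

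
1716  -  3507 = -1791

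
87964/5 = 17592 + 4/5  =  17592.80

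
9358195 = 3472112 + 5886083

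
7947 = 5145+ 2802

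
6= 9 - 3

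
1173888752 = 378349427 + 795539325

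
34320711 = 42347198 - 8026487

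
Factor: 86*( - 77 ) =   -  6622 = - 2^1*7^1*11^1 * 43^1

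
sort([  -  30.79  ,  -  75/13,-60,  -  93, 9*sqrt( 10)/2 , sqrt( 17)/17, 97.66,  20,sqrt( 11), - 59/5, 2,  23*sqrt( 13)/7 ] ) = [ - 93, - 60 , - 30.79,-59/5, - 75/13,sqrt (17 ) /17, 2, sqrt(11 ),  23*sqrt( 13)/7, 9*sqrt (10)/2, 20, 97.66]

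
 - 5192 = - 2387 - 2805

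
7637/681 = 11 +146/681 = 11.21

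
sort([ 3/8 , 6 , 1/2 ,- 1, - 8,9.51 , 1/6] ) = [ - 8,  -  1, 1/6,3/8, 1/2, 6, 9.51]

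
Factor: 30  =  2^1*3^1*5^1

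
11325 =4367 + 6958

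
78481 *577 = 45283537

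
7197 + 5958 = 13155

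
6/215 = 6/215 = 0.03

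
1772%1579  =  193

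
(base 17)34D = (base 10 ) 948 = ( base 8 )1664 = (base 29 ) 13k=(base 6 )4220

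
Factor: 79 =79^1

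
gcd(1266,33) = 3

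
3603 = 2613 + 990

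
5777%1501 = 1274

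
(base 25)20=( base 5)200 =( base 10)50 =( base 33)1H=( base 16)32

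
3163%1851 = 1312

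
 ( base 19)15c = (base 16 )1D4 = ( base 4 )13110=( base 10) 468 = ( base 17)1a9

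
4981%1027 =873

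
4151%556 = 259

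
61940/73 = 848+36/73 = 848.49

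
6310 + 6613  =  12923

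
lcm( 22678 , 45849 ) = 2109054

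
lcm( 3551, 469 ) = 24857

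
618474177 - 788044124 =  - 169569947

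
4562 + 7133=11695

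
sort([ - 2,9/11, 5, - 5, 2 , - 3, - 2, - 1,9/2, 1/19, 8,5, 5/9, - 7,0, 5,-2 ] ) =[ - 7, - 5,  -  3,  -  2,-2,-2,-1,0,1/19, 5/9, 9/11, 2,9/2,5, 5, 5,  8] 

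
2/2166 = 1/1083 = 0.00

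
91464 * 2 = 182928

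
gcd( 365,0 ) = 365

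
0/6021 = 0 = 0.00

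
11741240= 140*83866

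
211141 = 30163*7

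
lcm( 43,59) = 2537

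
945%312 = 9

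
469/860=469/860 = 0.55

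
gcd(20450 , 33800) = 50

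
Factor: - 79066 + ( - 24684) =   -  103750 = - 2^1 *5^4*83^1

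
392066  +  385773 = 777839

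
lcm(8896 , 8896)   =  8896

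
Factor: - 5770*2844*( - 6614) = 108534946320 = 2^4 * 3^2 * 5^1*79^1  *  577^1 * 3307^1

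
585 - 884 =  - 299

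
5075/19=5075/19= 267.11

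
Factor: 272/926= 136/463 =2^3*17^1*463^(- 1)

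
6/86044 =3/43022 = 0.00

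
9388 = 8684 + 704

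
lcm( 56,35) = 280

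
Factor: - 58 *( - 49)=2842 = 2^1 * 7^2 * 29^1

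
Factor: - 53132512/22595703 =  - 2^5*3^(- 1)*13^( - 1)*17^( - 1)*19^1*31^1*173^( - 1)*197^( - 1)*2819^1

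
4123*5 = 20615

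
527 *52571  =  27704917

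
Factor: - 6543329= - 13^1*97^1*5189^1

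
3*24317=72951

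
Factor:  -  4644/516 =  - 3^2 = - 9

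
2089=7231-5142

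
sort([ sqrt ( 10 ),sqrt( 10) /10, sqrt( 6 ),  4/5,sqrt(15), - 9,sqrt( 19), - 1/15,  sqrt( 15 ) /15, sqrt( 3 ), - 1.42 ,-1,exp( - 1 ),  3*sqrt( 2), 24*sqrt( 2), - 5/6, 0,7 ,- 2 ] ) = [ - 9, - 2, - 1.42,-1, - 5/6, - 1/15,0,sqrt(15 ) /15, sqrt(10)/10, exp( - 1 ), 4/5,sqrt( 3 ),sqrt( 6 ),  sqrt( 10), sqrt(15), 3*sqrt(  2), sqrt( 19 ),7, 24*sqrt( 2 ) ] 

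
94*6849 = 643806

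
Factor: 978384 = 2^4*3^1*11^1 * 17^1*109^1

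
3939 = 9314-5375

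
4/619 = 4/619 = 0.01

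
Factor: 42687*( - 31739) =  - 1354842693=-  3^4*17^2*31^1 * 1867^1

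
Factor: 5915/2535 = 7/3 = 3^ (-1)* 7^1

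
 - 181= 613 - 794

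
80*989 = 79120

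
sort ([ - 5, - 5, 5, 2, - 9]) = [ - 9, - 5, - 5, 2, 5 ]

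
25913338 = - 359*( - 72182)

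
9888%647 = 183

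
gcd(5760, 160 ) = 160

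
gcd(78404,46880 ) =4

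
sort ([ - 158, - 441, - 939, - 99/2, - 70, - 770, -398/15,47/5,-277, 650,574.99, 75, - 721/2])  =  [  -  939, - 770, - 441, - 721/2,  -  277, - 158, - 70, - 99/2, - 398/15, 47/5,75, 574.99,650 ]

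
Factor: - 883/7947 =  - 3^( - 2 ) = - 1/9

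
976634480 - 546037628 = 430596852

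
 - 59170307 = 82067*( - 721 )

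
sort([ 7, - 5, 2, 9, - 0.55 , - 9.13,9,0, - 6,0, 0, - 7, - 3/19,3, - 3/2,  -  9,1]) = [-9.13,-9, - 7, - 6, - 5, - 3/2, - 0.55, - 3/19,0,  0,0,1,2, 3,7,9,9 ] 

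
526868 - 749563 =-222695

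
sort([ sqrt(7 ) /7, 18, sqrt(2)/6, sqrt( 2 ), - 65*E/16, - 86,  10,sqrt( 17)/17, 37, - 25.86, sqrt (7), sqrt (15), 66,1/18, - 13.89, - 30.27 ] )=[ - 86,-30.27, - 25.86,-13.89,-65*  E/16, 1/18, sqrt(2)/6 , sqrt( 17 )/17,sqrt ( 7)/7, sqrt(2) , sqrt (7), sqrt ( 15 ), 10, 18, 37,66] 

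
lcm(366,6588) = 6588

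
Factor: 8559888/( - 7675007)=-2^4*3^1*17^( - 1 )*151^1*239^( - 1)*1181^1  *1889^(-1)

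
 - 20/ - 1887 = 20/1887 =0.01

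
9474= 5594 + 3880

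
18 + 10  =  28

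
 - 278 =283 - 561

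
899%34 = 15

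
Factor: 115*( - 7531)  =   - 5^1  *17^1*23^1*443^1 = - 866065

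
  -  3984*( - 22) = 87648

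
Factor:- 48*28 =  - 2^6*3^1*7^1 = -1344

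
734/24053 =734/24053=0.03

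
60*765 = 45900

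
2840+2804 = 5644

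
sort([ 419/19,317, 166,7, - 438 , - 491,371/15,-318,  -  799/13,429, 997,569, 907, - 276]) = [ - 491, - 438 , - 318, - 276, -799/13, 7,419/19, 371/15, 166,317,429, 569 , 907 , 997]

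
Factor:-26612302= - 2^1*13306151^1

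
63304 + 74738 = 138042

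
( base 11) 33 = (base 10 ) 36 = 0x24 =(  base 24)1C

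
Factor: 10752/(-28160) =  - 3^1*5^( - 1)*7^1*  11^( - 1)= - 21/55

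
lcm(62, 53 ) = 3286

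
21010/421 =49+381/421 = 49.90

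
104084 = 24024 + 80060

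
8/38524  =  2/9631 = 0.00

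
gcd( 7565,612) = 17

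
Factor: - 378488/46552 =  - 187/23=- 11^1*17^1*23^(-1)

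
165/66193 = 165/66193 = 0.00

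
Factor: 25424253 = 3^3*173^1 * 5443^1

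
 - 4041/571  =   - 8 + 527/571 = - 7.08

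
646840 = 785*824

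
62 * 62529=3876798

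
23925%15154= 8771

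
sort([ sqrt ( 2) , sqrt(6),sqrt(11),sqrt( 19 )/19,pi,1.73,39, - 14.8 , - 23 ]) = [ - 23, - 14.8, sqrt( 19)/19,sqrt(2 ), 1.73, sqrt (6),pi,sqrt( 11 ),39 ]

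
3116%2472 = 644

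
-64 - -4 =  - 60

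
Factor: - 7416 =  -  2^3*3^2*103^1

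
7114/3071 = 2 + 972/3071 = 2.32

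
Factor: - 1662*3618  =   -2^2* 3^4*67^1*277^1  =  - 6013116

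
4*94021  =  376084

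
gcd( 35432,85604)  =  4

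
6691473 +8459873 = 15151346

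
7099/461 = 15 + 184/461 = 15.40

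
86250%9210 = 3360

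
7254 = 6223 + 1031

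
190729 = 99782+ 90947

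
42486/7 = 6069  +  3/7=   6069.43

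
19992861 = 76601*261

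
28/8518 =14/4259 = 0.00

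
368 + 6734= 7102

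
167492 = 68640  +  98852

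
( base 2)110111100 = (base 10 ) 444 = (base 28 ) fo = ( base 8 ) 674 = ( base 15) 1E9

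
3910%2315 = 1595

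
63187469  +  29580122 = 92767591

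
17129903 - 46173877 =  - 29043974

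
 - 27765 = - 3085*9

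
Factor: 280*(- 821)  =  -229880 = - 2^3 * 5^1 * 7^1 * 821^1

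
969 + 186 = 1155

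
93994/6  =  15665 + 2/3 = 15665.67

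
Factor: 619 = 619^1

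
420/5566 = 210/2783 = 0.08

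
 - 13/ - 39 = 1/3 = 0.33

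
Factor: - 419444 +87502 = - 2^1*  13^1*17^1*751^1 = - 331942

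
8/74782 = 4/37391  =  0.00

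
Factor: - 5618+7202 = 2^4*3^2*11^1 = 1584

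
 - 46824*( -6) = 280944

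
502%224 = 54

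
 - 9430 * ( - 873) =8232390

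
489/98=4 + 97/98 = 4.99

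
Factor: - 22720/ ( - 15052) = 80/53 = 2^4 *5^1*53^ (- 1)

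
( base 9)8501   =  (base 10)6238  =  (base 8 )14136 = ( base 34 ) 5dg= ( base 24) AJM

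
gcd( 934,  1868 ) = 934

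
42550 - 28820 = 13730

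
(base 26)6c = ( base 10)168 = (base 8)250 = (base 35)4s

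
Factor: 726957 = 3^2*7^1 * 11^1*1049^1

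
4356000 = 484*9000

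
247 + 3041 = 3288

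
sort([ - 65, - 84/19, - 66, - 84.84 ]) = [  -  84.84,  -  66, - 65, - 84/19 ] 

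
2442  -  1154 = 1288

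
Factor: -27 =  - 3^3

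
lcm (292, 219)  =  876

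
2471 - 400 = 2071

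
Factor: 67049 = 67049^1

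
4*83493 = 333972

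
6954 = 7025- 71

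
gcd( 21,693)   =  21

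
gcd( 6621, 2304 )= 3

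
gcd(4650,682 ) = 62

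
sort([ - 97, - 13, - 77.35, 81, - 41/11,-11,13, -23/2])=[ - 97, - 77.35, - 13,  -  23/2,- 11, -41/11, 13,81 ]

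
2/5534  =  1/2767 = 0.00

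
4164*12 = 49968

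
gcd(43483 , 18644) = 59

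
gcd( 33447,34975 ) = 1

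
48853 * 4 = 195412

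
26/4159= 26/4159= 0.01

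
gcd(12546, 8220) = 6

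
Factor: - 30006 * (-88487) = 2655140922 = 2^1 * 3^2 * 7^1*1667^1*12641^1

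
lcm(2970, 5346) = 26730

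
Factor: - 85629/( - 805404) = 28543/268468 = 2^( - 2)*17^1 * 23^1*41^( -1 )*73^1*1637^ (- 1 )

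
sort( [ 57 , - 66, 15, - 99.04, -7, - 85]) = [ - 99.04, - 85, -66, - 7, 15, 57]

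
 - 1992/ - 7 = 1992/7 = 284.57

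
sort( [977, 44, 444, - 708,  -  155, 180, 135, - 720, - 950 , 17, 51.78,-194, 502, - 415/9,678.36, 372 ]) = [ - 950, - 720, - 708, - 194, - 155, - 415/9, 17,44, 51.78, 135, 180, 372, 444, 502,678.36, 977 ] 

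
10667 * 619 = 6602873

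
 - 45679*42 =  - 1918518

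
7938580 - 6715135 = 1223445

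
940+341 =1281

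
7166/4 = 3583/2 = 1791.50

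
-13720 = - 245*56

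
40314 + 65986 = 106300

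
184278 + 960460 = 1144738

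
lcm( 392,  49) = 392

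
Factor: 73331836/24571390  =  2^1*5^( - 1 ) * 29^2*21799^1*2457139^( - 1 ) = 36665918/12285695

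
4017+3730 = 7747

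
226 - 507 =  -281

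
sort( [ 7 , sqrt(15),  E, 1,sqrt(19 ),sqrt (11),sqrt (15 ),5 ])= [ 1,  E,sqrt(11),sqrt( 15 ),sqrt ( 15 ),sqrt(19), 5  ,  7 ]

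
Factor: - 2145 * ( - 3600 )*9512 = 73451664000 = 2^7 * 3^3*5^3*11^1*13^1*29^1*41^1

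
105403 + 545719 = 651122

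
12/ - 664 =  - 3/166 = - 0.02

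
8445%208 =125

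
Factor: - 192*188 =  - 36096 = - 2^8*3^1*47^1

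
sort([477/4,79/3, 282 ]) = [79/3, 477/4, 282] 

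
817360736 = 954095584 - 136734848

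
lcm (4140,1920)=132480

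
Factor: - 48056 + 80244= 32188=2^2 * 13^1*619^1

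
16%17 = 16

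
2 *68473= 136946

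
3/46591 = 3/46591  =  0.00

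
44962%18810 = 7342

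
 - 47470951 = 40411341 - 87882292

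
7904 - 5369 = 2535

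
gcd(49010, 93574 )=26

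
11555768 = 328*35231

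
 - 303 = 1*( -303)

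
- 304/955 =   -  304/955 = - 0.32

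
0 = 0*192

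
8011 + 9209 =17220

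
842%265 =47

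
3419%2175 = 1244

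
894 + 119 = 1013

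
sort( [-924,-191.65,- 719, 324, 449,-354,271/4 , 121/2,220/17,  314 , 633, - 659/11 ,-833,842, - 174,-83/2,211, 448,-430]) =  [  -  924, -833,-719, - 430, - 354, - 191.65,-174,-659/11 ,  -  83/2, 220/17,121/2,271/4, 211, 314, 324 , 448,449,633,  842]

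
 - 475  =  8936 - 9411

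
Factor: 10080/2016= 5^1 = 5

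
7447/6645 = 7447/6645 = 1.12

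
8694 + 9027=17721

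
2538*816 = 2071008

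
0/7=0 = 0.00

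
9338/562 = 4669/281=16.62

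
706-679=27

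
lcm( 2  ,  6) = 6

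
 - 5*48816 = -244080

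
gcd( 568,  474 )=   2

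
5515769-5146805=368964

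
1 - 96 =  - 95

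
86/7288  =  43/3644 = 0.01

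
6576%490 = 206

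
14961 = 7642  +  7319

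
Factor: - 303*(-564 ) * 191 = 32640372  =  2^2*3^2*47^1*101^1 * 191^1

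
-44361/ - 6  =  7393 + 1/2 = 7393.50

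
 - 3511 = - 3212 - 299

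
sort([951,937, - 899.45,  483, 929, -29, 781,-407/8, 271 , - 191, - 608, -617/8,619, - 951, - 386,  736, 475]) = [  -  951, - 899.45, -608,  -  386,-191,-617/8, - 407/8, - 29,271,475,483  ,  619,736,781, 929,937,951 ]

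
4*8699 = 34796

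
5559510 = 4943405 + 616105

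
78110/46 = 1698 + 1/23 =1698.04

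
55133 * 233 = 12845989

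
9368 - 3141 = 6227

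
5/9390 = 1/1878 = 0.00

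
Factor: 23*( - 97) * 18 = - 40158=- 2^1* 3^2*23^1*97^1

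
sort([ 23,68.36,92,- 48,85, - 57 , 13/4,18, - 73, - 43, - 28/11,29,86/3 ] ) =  [ - 73 , - 57, - 48, - 43,-28/11,13/4,18,23,86/3,29 , 68.36, 85,  92]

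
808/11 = 73+5/11= 73.45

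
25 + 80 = 105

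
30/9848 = 15/4924 = 0.00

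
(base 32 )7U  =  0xfe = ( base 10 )254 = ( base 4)3332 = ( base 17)EG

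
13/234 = 1/18 = 0.06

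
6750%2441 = 1868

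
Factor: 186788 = 2^2 * 7^2*953^1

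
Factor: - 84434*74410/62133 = - 2^2*3^(-1 )*5^1 * 7^2*37^1*139^(  -  1 )*149^ (  -  1 ) * 163^1*1063^1 = - 6282733940/62133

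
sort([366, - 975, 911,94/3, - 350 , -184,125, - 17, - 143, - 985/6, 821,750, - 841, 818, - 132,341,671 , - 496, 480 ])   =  [ - 975, - 841 , - 496 , - 350, - 184, -985/6, - 143, - 132, - 17, 94/3,125,  341,366,  480, 671, 750, 818, 821,911] 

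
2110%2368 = 2110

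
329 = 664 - 335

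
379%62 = 7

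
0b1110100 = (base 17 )6E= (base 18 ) 68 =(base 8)164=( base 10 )116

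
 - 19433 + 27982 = 8549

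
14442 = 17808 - 3366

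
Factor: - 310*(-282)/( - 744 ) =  - 2^( - 1 )*5^1 *47^1 = - 235/2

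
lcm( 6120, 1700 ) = 30600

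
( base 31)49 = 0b10000101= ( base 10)133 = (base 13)A3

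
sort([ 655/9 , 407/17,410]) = [ 407/17, 655/9,410]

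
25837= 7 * 3691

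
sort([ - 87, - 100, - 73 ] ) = [ - 100,-87, - 73]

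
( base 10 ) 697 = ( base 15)317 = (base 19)1hd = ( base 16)2b9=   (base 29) O1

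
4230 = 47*90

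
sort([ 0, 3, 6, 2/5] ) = [ 0, 2/5 , 3,6 ]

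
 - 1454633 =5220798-6675431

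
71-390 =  - 319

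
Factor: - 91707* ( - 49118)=2^1*3^1 * 7^1*11^1 * 41^1*397^1 * 599^1 = 4504464426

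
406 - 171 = 235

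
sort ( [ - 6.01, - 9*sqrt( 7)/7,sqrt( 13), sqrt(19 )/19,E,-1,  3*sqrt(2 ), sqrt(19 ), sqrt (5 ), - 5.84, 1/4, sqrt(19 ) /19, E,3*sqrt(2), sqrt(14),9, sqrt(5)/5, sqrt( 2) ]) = [  -  6.01, - 5.84, -9*sqrt ( 7)/7,-1,  sqrt(19 ) /19,sqrt(19)/19,1/4,sqrt(5)/5, sqrt( 2 ),  sqrt(5),  E,E, sqrt ( 13),sqrt (14), 3*sqrt(2 ), 3*sqrt( 2), sqrt( 19), 9] 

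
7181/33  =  217 + 20/33 = 217.61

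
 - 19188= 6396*( - 3)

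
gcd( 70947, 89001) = 9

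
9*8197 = 73773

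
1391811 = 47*29613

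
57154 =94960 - 37806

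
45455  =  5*9091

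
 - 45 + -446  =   - 491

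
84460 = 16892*5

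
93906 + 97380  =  191286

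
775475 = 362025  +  413450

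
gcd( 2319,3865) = 773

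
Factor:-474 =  - 2^1*3^1*79^1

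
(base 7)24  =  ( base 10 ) 18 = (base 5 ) 33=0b10010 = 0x12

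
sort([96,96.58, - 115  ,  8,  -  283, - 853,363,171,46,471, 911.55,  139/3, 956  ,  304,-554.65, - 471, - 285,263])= [ - 853 , - 554.65,- 471, - 285, - 283, - 115,8,46,  139/3 , 96,  96.58, 171, 263,304, 363,471, 911.55,956] 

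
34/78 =17/39 = 0.44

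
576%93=18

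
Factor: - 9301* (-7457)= 69357557=71^1* 131^1*7457^1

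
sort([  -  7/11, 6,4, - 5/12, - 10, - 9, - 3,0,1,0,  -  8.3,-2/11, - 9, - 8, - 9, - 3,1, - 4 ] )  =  [ - 10,-9, - 9, - 9,-8.3, - 8, - 4, - 3, - 3, -7/11,-5/12, - 2/11, 0 , 0 , 1, 1,4 , 6]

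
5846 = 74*79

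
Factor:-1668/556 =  -3^1   =  - 3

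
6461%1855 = 896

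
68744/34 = 2021 + 15/17 =2021.88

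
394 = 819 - 425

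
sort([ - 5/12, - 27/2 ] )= [ - 27/2, - 5/12]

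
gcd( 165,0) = 165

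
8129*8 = 65032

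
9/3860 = 9/3860 = 0.00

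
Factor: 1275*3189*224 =2^5*3^2*5^2 * 7^1 * 17^1 *1063^1=910778400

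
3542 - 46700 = - 43158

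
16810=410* 41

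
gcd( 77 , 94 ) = 1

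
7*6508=45556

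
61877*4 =247508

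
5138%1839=1460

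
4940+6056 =10996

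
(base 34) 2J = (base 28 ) 33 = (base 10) 87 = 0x57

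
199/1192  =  199/1192 = 0.17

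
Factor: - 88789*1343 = -119243627 = - 17^1 * 79^1*88789^1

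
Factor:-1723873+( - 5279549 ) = - 2^1*3^4*17^1 * 2543^1 =-  7003422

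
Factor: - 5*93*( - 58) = 2^1*3^1*5^1 *29^1*31^1 = 26970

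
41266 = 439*94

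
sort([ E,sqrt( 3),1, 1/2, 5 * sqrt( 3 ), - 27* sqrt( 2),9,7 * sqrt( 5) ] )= [-27*sqrt( 2 ),1/2 , 1,sqrt( 3 ),E, 5 * sqrt(3),9,7*sqrt( 5 )]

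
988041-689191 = 298850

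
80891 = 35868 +45023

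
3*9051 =27153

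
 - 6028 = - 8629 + 2601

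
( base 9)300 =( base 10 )243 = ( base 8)363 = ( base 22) B1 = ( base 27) 90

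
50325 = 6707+43618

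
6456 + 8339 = 14795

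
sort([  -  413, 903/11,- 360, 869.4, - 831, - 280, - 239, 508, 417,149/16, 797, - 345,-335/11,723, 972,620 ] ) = [ - 831, - 413,  -  360,  -  345,-280,-239, - 335/11,149/16,903/11,417,508,  620,723, 797, 869.4, 972 ] 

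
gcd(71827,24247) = 1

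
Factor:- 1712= - 2^4 * 107^1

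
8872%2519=1315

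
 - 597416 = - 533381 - 64035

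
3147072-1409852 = 1737220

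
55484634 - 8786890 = 46697744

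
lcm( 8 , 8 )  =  8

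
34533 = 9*3837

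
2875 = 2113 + 762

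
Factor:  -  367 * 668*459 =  - 112526604 = -2^2 * 3^3*17^1*167^1*367^1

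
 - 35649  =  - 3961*9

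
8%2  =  0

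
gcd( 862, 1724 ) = 862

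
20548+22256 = 42804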